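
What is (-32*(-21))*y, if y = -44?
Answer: -29568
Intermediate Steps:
(-32*(-21))*y = -32*(-21)*(-44) = 672*(-44) = -29568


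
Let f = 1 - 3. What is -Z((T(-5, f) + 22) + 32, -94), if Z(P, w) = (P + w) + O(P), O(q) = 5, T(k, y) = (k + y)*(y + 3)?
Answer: 42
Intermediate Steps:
f = -2
T(k, y) = (3 + y)*(k + y) (T(k, y) = (k + y)*(3 + y) = (3 + y)*(k + y))
Z(P, w) = 5 + P + w (Z(P, w) = (P + w) + 5 = 5 + P + w)
-Z((T(-5, f) + 22) + 32, -94) = -(5 + ((((-2)² + 3*(-5) + 3*(-2) - 5*(-2)) + 22) + 32) - 94) = -(5 + (((4 - 15 - 6 + 10) + 22) + 32) - 94) = -(5 + ((-7 + 22) + 32) - 94) = -(5 + (15 + 32) - 94) = -(5 + 47 - 94) = -1*(-42) = 42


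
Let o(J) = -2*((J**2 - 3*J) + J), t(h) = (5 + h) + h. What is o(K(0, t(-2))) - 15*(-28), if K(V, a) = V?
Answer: 420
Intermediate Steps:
t(h) = 5 + 2*h
o(J) = -2*J**2 + 4*J (o(J) = -2*(J**2 - 2*J) = -2*J**2 + 4*J)
o(K(0, t(-2))) - 15*(-28) = 2*0*(2 - 1*0) - 15*(-28) = 2*0*(2 + 0) + 420 = 2*0*2 + 420 = 0 + 420 = 420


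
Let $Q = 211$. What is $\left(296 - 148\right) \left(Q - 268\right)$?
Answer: $-8436$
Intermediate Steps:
$\left(296 - 148\right) \left(Q - 268\right) = \left(296 - 148\right) \left(211 - 268\right) = 148 \left(-57\right) = -8436$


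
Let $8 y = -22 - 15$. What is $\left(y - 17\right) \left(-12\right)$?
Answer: $\frac{519}{2} \approx 259.5$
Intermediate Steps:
$y = - \frac{37}{8}$ ($y = \frac{-22 - 15}{8} = \frac{1}{8} \left(-37\right) = - \frac{37}{8} \approx -4.625$)
$\left(y - 17\right) \left(-12\right) = \left(- \frac{37}{8} - 17\right) \left(-12\right) = \left(- \frac{173}{8}\right) \left(-12\right) = \frac{519}{2}$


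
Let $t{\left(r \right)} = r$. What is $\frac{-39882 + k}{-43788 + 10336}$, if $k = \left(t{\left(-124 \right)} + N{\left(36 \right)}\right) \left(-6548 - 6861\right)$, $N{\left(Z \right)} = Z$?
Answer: $- \frac{570055}{16726} \approx -34.082$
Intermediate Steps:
$k = 1179992$ ($k = \left(-124 + 36\right) \left(-6548 - 6861\right) = - 88 \left(-6548 - 6861\right) = \left(-88\right) \left(-13409\right) = 1179992$)
$\frac{-39882 + k}{-43788 + 10336} = \frac{-39882 + 1179992}{-43788 + 10336} = \frac{1140110}{-33452} = 1140110 \left(- \frac{1}{33452}\right) = - \frac{570055}{16726}$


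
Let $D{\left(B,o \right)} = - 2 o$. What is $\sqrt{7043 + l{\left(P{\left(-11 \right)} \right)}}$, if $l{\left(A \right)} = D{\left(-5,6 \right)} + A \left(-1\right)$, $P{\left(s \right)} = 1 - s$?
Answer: $\sqrt{7019} \approx 83.779$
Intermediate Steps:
$l{\left(A \right)} = -12 - A$ ($l{\left(A \right)} = \left(-2\right) 6 + A \left(-1\right) = -12 - A$)
$\sqrt{7043 + l{\left(P{\left(-11 \right)} \right)}} = \sqrt{7043 - \left(13 + 11\right)} = \sqrt{7043 - 24} = \sqrt{7019}$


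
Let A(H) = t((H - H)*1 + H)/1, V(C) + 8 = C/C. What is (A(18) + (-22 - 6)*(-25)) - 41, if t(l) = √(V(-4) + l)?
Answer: 659 + √11 ≈ 662.32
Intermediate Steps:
V(C) = -7 (V(C) = -8 + C/C = -8 + 1 = -7)
t(l) = √(-7 + l)
A(H) = √(-7 + H) (A(H) = √(-7 + ((H - H)*1 + H))/1 = √(-7 + (0*1 + H))*1 = √(-7 + (0 + H))*1 = √(-7 + H)*1 = √(-7 + H))
(A(18) + (-22 - 6)*(-25)) - 41 = (√(-7 + 18) + (-22 - 6)*(-25)) - 41 = (√11 - 28*(-25)) - 41 = (√11 + 700) - 41 = (700 + √11) - 41 = 659 + √11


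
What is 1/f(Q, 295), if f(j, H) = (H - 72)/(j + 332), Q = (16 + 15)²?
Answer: 1293/223 ≈ 5.7982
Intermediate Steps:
Q = 961 (Q = 31² = 961)
f(j, H) = (-72 + H)/(332 + j)
1/f(Q, 295) = 1/((-72 + 295)/(332 + 961)) = 1/(223/1293) = 1293/223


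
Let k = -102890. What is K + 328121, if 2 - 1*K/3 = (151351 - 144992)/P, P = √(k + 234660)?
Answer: 328127 - 19077*√131770/131770 ≈ 3.2807e+5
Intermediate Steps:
P = √131770 (P = √(-102890 + 234660) = √131770 ≈ 363.00)
K = 6 - 19077*√131770/131770 (K = 6 - 3*(151351 - 144992)/(√131770) = 6 - 19077*√131770/131770 ≈ -46.554)
K + 328121 = (6 - 19077*√131770/131770) + 328121 = 328127 - 19077*√131770/131770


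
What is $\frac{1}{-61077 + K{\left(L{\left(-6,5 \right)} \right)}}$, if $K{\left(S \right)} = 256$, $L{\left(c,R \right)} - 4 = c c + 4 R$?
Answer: $- \frac{1}{60821} \approx -1.6442 \cdot 10^{-5}$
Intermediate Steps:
$L{\left(c,R \right)} = 4 + c^{2} + 4 R$ ($L{\left(c,R \right)} = 4 + \left(c c + 4 R\right) = 4 + \left(c^{2} + 4 R\right) = 4 + c^{2} + 4 R$)
$\frac{1}{-61077 + K{\left(L{\left(-6,5 \right)} \right)}} = \frac{1}{-61077 + 256} = \frac{1}{-60821} = - \frac{1}{60821}$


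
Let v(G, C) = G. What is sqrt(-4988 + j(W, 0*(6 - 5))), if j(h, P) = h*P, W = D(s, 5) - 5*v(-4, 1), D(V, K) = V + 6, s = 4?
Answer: 2*I*sqrt(1247) ≈ 70.626*I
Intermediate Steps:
D(V, K) = 6 + V
W = 30 (W = (6 + 4) - 5*(-4) = 10 + 20 = 30)
j(h, P) = P*h
sqrt(-4988 + j(W, 0*(6 - 5))) = sqrt(-4988 + (0*(6 - 5))*30) = sqrt(-4988 + (0*1)*30) = sqrt(-4988 + 0*30) = sqrt(-4988 + 0) = sqrt(-4988) = 2*I*sqrt(1247)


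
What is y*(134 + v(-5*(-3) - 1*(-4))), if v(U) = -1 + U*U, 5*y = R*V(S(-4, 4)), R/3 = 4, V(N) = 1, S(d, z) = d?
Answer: 5928/5 ≈ 1185.6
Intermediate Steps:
R = 12 (R = 3*4 = 12)
y = 12/5 (y = (12*1)/5 = (⅕)*12 = 12/5 ≈ 2.4000)
v(U) = -1 + U²
y*(134 + v(-5*(-3) - 1*(-4))) = 12*(134 + (-1 + (-5*(-3) - 1*(-4))²))/5 = 12*(134 + (-1 + (15 + 4)²))/5 = 12*(134 + (-1 + 19²))/5 = 12*(134 + (-1 + 361))/5 = 12*(134 + 360)/5 = (12/5)*494 = 5928/5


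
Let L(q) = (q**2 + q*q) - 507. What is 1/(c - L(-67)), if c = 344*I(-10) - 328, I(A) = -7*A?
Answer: 1/15281 ≈ 6.5441e-5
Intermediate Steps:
L(q) = -507 + 2*q**2 (L(q) = (q**2 + q**2) - 507 = 2*q**2 - 507 = -507 + 2*q**2)
c = 23752 (c = 344*(-7*(-10)) - 328 = 344*70 - 328 = 24080 - 328 = 23752)
1/(c - L(-67)) = 1/(23752 - (-507 + 2*(-67)**2)) = 1/(23752 - (-507 + 2*4489)) = 1/(23752 - (-507 + 8978)) = 1/(23752 - 1*8471) = 1/(23752 - 8471) = 1/15281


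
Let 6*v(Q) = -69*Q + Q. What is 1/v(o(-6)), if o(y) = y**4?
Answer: -1/14688 ≈ -6.8083e-5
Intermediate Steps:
v(Q) = -34*Q/3 (v(Q) = (-69*Q + Q)/6 = (-68*Q)/6 = -34*Q/3)
1/v(o(-6)) = 1/(-34/3*(-6)**4) = 1/(-34/3*1296) = 1/(-14688) = -1/14688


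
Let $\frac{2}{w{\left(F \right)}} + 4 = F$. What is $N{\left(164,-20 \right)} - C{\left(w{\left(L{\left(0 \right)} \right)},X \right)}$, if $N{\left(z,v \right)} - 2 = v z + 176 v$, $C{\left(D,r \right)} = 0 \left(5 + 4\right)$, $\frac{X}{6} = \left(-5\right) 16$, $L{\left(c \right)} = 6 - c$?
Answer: $-6798$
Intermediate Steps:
$w{\left(F \right)} = \frac{2}{-4 + F}$
$X = -480$ ($X = 6 \left(\left(-5\right) 16\right) = 6 \left(-80\right) = -480$)
$C{\left(D,r \right)} = 0$ ($C{\left(D,r \right)} = 0 \cdot 9 = 0$)
$N{\left(z,v \right)} = 2 + 176 v + v z$ ($N{\left(z,v \right)} = 2 + \left(v z + 176 v\right) = 2 + \left(176 v + v z\right) = 2 + 176 v + v z$)
$N{\left(164,-20 \right)} - C{\left(w{\left(L{\left(0 \right)} \right)},X \right)} = \left(2 + 176 \left(-20\right) - 3280\right) - 0 = \left(2 - 3520 - 3280\right) + 0 = -6798 + 0 = -6798$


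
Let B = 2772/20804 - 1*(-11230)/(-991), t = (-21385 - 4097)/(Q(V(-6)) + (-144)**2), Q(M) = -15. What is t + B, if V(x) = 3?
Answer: -63207851989/5085713891 ≈ -12.429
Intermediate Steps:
t = -8494/6907 (t = (-21385 - 4097)/(-15 + (-144)**2) = -25482/(-15 + 20736) = -25482/20721 = -25482*1/20721 = -8494/6907 ≈ -1.2298)
B = -8245781/736313 (B = 2772*(1/20804) + 11230*(-1/991) = 99/743 - 11230/991 = -8245781/736313 ≈ -11.199)
t + B = -8494/6907 - 8245781/736313 = -63207851989/5085713891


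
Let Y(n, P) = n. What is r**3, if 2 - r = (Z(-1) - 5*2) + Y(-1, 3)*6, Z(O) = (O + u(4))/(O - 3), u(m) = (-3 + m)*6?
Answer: 456533/64 ≈ 7133.3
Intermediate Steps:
u(m) = -18 + 6*m
Z(O) = (6 + O)/(-3 + O) (Z(O) = (O + (-18 + 6*4))/(O - 3) = (O + (-18 + 24))/(-3 + O) = (O + 6)/(-3 + O) = (6 + O)/(-3 + O))
r = 77/4 (r = 2 - (((6 - 1)/(-3 - 1) - 5*2) - 1*6) = 2 - ((5/(-4) - 10) - 6) = 2 - ((-1/4*5 - 10) - 6) = 2 - ((-5/4 - 10) - 6) = 2 - (-45/4 - 6) = 2 - 1*(-69/4) = 2 + 69/4 = 77/4 ≈ 19.250)
r**3 = (77/4)**3 = 456533/64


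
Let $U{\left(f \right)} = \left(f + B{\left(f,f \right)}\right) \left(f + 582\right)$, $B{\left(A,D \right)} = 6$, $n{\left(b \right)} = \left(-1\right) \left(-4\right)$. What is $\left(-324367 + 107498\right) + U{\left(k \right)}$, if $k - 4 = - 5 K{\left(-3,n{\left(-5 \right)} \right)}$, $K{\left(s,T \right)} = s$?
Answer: $-201844$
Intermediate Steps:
$n{\left(b \right)} = 4$
$k = 19$ ($k = 4 - -15 = 4 + 15 = 19$)
$U{\left(f \right)} = \left(6 + f\right) \left(582 + f\right)$ ($U{\left(f \right)} = \left(f + 6\right) \left(f + 582\right) = \left(6 + f\right) \left(582 + f\right)$)
$\left(-324367 + 107498\right) + U{\left(k \right)} = \left(-324367 + 107498\right) + \left(3492 + 19^{2} + 588 \cdot 19\right) = -216869 + \left(3492 + 361 + 11172\right) = -216869 + 15025 = -201844$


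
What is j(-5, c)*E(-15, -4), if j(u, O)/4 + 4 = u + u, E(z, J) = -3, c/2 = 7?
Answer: 168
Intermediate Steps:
c = 14 (c = 2*7 = 14)
j(u, O) = -16 + 8*u (j(u, O) = -16 + 4*(u + u) = -16 + 4*(2*u) = -16 + 8*u)
j(-5, c)*E(-15, -4) = (-16 + 8*(-5))*(-3) = (-16 - 40)*(-3) = -56*(-3) = 168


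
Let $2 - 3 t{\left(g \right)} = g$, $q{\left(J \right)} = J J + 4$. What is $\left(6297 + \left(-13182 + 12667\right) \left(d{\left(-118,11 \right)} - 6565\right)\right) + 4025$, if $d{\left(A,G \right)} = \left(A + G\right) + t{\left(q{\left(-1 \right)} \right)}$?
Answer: $3446917$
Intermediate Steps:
$q{\left(J \right)} = 4 + J^{2}$ ($q{\left(J \right)} = J^{2} + 4 = 4 + J^{2}$)
$t{\left(g \right)} = \frac{2}{3} - \frac{g}{3}$
$d{\left(A,G \right)} = -1 + A + G$ ($d{\left(A,G \right)} = \left(A + G\right) + \left(\frac{2}{3} - \frac{4 + \left(-1\right)^{2}}{3}\right) = \left(A + G\right) + \left(\frac{2}{3} - \frac{4 + 1}{3}\right) = \left(A + G\right) + \left(\frac{2}{3} - \frac{5}{3}\right) = \left(A + G\right) - 1 = -1 + A + G$)
$\left(6297 + \left(-13182 + 12667\right) \left(d{\left(-118,11 \right)} - 6565\right)\right) + 4025 = \left(6297 + \left(-13182 + 12667\right) \left(\left(-1 - 118 + 11\right) - 6565\right)\right) + 4025 = \left(6297 - 515 \left(-108 - 6565\right)\right) + 4025 = \left(6297 - -3436595\right) + 4025 = \left(6297 + 3436595\right) + 4025 = 3442892 + 4025 = 3446917$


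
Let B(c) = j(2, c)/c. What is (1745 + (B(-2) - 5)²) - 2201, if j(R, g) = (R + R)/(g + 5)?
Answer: -3815/9 ≈ -423.89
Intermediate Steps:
j(R, g) = 2*R/(5 + g) (j(R, g) = (2*R)/(5 + g) = 2*R/(5 + g))
B(c) = 4/(c*(5 + c)) (B(c) = (2*2/(5 + c))/c = (4/(5 + c))/c = 4/(c*(5 + c)))
(1745 + (B(-2) - 5)²) - 2201 = (1745 + (4/(-2*(5 - 2)) - 5)²) - 2201 = (1745 + (4*(-½)/3 - 5)²) - 2201 = (1745 + (4*(-½)*(⅓) - 5)²) - 2201 = (1745 + (-⅔ - 5)²) - 2201 = (1745 + (-17/3)²) - 2201 = (1745 + 289/9) - 2201 = 15994/9 - 2201 = -3815/9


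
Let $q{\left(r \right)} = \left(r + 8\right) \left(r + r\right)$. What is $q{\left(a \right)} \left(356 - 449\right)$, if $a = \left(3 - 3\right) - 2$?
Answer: $2232$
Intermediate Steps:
$a = -2$ ($a = 0 - 2 = -2$)
$q{\left(r \right)} = 2 r \left(8 + r\right)$ ($q{\left(r \right)} = \left(8 + r\right) 2 r = 2 r \left(8 + r\right)$)
$q{\left(a \right)} \left(356 - 449\right) = 2 \left(-2\right) \left(8 - 2\right) \left(356 - 449\right) = 2 \left(-2\right) 6 \left(-93\right) = \left(-24\right) \left(-93\right) = 2232$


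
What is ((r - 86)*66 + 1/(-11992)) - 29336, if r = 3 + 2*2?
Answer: -414323601/11992 ≈ -34550.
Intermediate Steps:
r = 7 (r = 3 + 4 = 7)
((r - 86)*66 + 1/(-11992)) - 29336 = ((7 - 86)*66 + 1/(-11992)) - 29336 = (-79*66 - 1/11992) - 29336 = (-5214 - 1/11992) - 29336 = -62526289/11992 - 29336 = -414323601/11992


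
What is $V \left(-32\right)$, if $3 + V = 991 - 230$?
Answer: $-24256$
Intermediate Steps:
$V = 758$ ($V = -3 + \left(991 - 230\right) = -3 + 761 = 758$)
$V \left(-32\right) = 758 \left(-32\right) = -24256$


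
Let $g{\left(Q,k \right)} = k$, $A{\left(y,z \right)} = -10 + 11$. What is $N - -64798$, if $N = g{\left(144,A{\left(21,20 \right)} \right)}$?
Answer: $64799$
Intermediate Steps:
$A{\left(y,z \right)} = 1$
$N = 1$
$N - -64798 = 1 - -64798 = 1 + 64798 = 64799$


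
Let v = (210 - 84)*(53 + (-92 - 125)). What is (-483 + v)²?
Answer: 447195609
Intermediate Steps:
v = -20664 (v = 126*(53 - 217) = 126*(-164) = -20664)
(-483 + v)² = (-483 - 20664)² = (-21147)² = 447195609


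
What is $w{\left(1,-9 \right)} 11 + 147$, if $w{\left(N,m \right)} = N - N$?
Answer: $147$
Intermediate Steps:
$w{\left(N,m \right)} = 0$
$w{\left(1,-9 \right)} 11 + 147 = 0 \cdot 11 + 147 = 0 + 147 = 147$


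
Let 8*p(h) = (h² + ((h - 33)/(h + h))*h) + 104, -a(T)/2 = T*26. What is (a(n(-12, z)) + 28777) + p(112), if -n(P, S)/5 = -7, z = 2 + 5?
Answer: 456687/16 ≈ 28543.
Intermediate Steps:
z = 7
n(P, S) = 35 (n(P, S) = -5*(-7) = 35)
a(T) = -52*T (a(T) = -2*T*26 = -52*T)
p(h) = 175/16 + h²/8 + h/16 (p(h) = ((h² + ((h - 33)/(h + h))*h) + 104)/8 = ((h² + ((-33 + h)/((2*h)))*h) + 104)/8 = ((h² + ((-33 + h)*(1/(2*h)))*h) + 104)/8 = ((h² + ((-33 + h)/(2*h))*h) + 104)/8 = ((h² + (-33/2 + h/2)) + 104)/8 = ((-33/2 + h² + h/2) + 104)/8 = (175/2 + h² + h/2)/8 = 175/16 + h²/8 + h/16)
(a(n(-12, z)) + 28777) + p(112) = (-52*35 + 28777) + (175/16 + (⅛)*112² + (1/16)*112) = (-1820 + 28777) + (175/16 + (⅛)*12544 + 7) = 26957 + (175/16 + 1568 + 7) = 26957 + 25375/16 = 456687/16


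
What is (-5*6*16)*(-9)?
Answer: 4320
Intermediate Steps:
(-5*6*16)*(-9) = -30*16*(-9) = -480*(-9) = 4320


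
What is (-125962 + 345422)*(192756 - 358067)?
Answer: -36279152060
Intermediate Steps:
(-125962 + 345422)*(192756 - 358067) = 219460*(-165311) = -36279152060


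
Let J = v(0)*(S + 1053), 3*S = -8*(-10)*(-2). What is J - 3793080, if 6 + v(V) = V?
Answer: -3799078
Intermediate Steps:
v(V) = -6 + V
S = -160/3 (S = (-8*(-10)*(-2))/3 = (80*(-2))/3 = (1/3)*(-160) = -160/3 ≈ -53.333)
J = -5998 (J = (-6 + 0)*(-160/3 + 1053) = -6*2999/3 = -5998)
J - 3793080 = -5998 - 3793080 = -3799078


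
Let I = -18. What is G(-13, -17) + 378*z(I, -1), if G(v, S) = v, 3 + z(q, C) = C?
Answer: -1525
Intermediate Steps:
z(q, C) = -3 + C
G(-13, -17) + 378*z(I, -1) = -13 + 378*(-3 - 1) = -13 + 378*(-4) = -13 - 1512 = -1525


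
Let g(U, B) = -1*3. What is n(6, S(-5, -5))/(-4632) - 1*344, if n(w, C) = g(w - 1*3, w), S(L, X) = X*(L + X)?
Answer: -531135/1544 ≈ -344.00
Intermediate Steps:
g(U, B) = -3
n(w, C) = -3
n(6, S(-5, -5))/(-4632) - 1*344 = -3/(-4632) - 1*344 = -3*(-1/4632) - 344 = 1/1544 - 344 = -531135/1544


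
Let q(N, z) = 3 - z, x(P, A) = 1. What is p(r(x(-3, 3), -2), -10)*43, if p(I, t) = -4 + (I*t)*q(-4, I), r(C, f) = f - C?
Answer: 7568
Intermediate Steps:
p(I, t) = -4 + I*t*(3 - I) (p(I, t) = -4 + (I*t)*(3 - I) = -4 + I*t*(3 - I))
p(r(x(-3, 3), -2), -10)*43 = (-4 - 1*(-2 - 1*1)*(-10)*(-3 + (-2 - 1*1)))*43 = (-4 - 1*(-2 - 1)*(-10)*(-3 + (-2 - 1)))*43 = (-4 - 1*(-3)*(-10)*(-3 - 3))*43 = (-4 - 1*(-3)*(-10)*(-6))*43 = (-4 + 180)*43 = 176*43 = 7568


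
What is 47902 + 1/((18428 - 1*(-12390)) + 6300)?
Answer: 1778026437/37118 ≈ 47902.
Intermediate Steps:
47902 + 1/((18428 - 1*(-12390)) + 6300) = 47902 + 1/((18428 + 12390) + 6300) = 47902 + 1/(30818 + 6300) = 47902 + 1/37118 = 1778026437/37118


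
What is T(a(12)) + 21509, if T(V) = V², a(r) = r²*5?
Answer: 539909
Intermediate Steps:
a(r) = 5*r²
T(a(12)) + 21509 = (5*12²)² + 21509 = (5*144)² + 21509 = 720² + 21509 = 518400 + 21509 = 539909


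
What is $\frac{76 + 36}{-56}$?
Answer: $-2$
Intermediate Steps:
$\frac{76 + 36}{-56} = 112 \left(- \frac{1}{56}\right) = -2$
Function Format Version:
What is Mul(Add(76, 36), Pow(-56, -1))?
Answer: -2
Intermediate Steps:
Mul(Add(76, 36), Pow(-56, -1)) = Mul(112, Rational(-1, 56)) = -2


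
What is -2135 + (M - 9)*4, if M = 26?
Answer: -2067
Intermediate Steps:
-2135 + (M - 9)*4 = -2135 + (26 - 9)*4 = -2135 + 17*4 = -2135 + 68 = -2067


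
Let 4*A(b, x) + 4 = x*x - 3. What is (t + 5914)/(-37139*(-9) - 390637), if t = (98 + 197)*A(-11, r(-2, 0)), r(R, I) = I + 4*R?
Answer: -40471/225544 ≈ -0.17944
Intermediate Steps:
A(b, x) = -7/4 + x²/4 (A(b, x) = -1 + (x*x - 3)/4 = -1 + (x² - 3)/4 = -1 + (-3 + x²)/4 = -1 + (-¾ + x²/4) = -7/4 + x²/4)
t = 16815/4 (t = (98 + 197)*(-7/4 + (0 + 4*(-2))²/4) = 295*(-7/4 + (0 - 8)²/4) = 295*(-7/4 + (¼)*(-8)²) = 295*(-7/4 + (¼)*64) = 295*(-7/4 + 16) = 295*(57/4) = 16815/4 ≈ 4203.8)
(t + 5914)/(-37139*(-9) - 390637) = (16815/4 + 5914)/(-37139*(-9) - 390637) = 40471/(4*(334251 - 390637)) = (40471/4)/(-56386) = (40471/4)*(-1/56386) = -40471/225544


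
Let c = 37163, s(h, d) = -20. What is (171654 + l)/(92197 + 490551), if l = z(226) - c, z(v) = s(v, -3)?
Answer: 134471/582748 ≈ 0.23075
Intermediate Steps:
z(v) = -20
l = -37183 (l = -20 - 1*37163 = -20 - 37163 = -37183)
(171654 + l)/(92197 + 490551) = (171654 - 37183)/(92197 + 490551) = 134471/582748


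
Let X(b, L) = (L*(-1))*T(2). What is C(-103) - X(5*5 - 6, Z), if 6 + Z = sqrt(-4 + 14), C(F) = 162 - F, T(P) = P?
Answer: 253 + 2*sqrt(10) ≈ 259.32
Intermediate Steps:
Z = -6 + sqrt(10) (Z = -6 + sqrt(-4 + 14) = -6 + sqrt(10) ≈ -2.8377)
X(b, L) = -2*L (X(b, L) = (L*(-1))*2 = -L*2 = -2*L)
C(-103) - X(5*5 - 6, Z) = (162 - 1*(-103)) - (-2)*(-6 + sqrt(10)) = (162 + 103) - (12 - 2*sqrt(10)) = 265 + (-12 + 2*sqrt(10)) = 253 + 2*sqrt(10)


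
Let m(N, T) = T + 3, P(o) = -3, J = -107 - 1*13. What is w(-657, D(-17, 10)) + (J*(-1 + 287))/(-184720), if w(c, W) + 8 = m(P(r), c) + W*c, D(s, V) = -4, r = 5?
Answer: 4539923/2309 ≈ 1966.2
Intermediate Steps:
J = -120 (J = -107 - 13 = -120)
m(N, T) = 3 + T
w(c, W) = -5 + c + W*c (w(c, W) = -8 + ((3 + c) + W*c) = -8 + (3 + c + W*c) = -5 + c + W*c)
w(-657, D(-17, 10)) + (J*(-1 + 287))/(-184720) = (-5 - 657 - 4*(-657)) - 120*(-1 + 287)/(-184720) = (-5 - 657 + 2628) - 120*286*(-1/184720) = 1966 - 34320*(-1/184720) = 1966 + 429/2309 = 4539923/2309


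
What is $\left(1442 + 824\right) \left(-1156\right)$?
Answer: $-2619496$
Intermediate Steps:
$\left(1442 + 824\right) \left(-1156\right) = 2266 \left(-1156\right) = -2619496$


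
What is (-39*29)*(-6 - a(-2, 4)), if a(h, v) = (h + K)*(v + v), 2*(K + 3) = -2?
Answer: -47502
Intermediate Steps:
K = -4 (K = -3 + (½)*(-2) = -3 - 1 = -4)
a(h, v) = 2*v*(-4 + h) (a(h, v) = (h - 4)*(v + v) = (-4 + h)*(2*v) = 2*v*(-4 + h))
(-39*29)*(-6 - a(-2, 4)) = (-39*29)*(-6 - 2*4*(-4 - 2)) = -1131*(-6 - 2*4*(-6)) = -1131*(-6 - 1*(-48)) = -1131*(-6 + 48) = -1131*42 = -47502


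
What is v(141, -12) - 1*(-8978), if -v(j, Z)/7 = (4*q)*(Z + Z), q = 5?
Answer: 12338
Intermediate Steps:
v(j, Z) = -280*Z (v(j, Z) = -7*4*5*(Z + Z) = -140*2*Z = -280*Z)
v(141, -12) - 1*(-8978) = -280*(-12) - 1*(-8978) = 3360 + 8978 = 12338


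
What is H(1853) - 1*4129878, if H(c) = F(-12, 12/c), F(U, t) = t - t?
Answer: -4129878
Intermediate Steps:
F(U, t) = 0
H(c) = 0
H(1853) - 1*4129878 = 0 - 1*4129878 = 0 - 4129878 = -4129878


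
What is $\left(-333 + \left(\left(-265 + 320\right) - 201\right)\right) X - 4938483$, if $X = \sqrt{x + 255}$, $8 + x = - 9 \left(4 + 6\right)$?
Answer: $-4938483 - 479 \sqrt{157} \approx -4.9445 \cdot 10^{6}$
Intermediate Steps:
$x = -98$ ($x = -8 - 9 \left(4 + 6\right) = -8 - 90 = -98$)
$X = \sqrt{157}$ ($X = \sqrt{-98 + 255} = \sqrt{157} \approx 12.53$)
$\left(-333 + \left(\left(-265 + 320\right) - 201\right)\right) X - 4938483 = \left(-333 + \left(\left(-265 + 320\right) - 201\right)\right) \sqrt{157} - 4938483 = \left(-333 + \left(55 - 201\right)\right) \sqrt{157} - 4938483 = \left(-333 - 146\right) \sqrt{157} - 4938483 = - 479 \sqrt{157} - 4938483 = -4938483 - 479 \sqrt{157}$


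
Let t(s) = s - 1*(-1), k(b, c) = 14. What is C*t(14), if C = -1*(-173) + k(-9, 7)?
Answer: 2805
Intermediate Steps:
t(s) = 1 + s (t(s) = s + 1 = 1 + s)
C = 187 (C = -1*(-173) + 14 = 173 + 14 = 187)
C*t(14) = 187*(1 + 14) = 187*15 = 2805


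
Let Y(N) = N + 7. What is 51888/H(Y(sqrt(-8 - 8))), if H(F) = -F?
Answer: -363216/65 + 207552*I/65 ≈ -5587.9 + 3193.1*I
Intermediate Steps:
Y(N) = 7 + N
51888/H(Y(sqrt(-8 - 8))) = 51888/((-(7 + sqrt(-8 - 8)))) = 51888/((-(7 + sqrt(-16)))) = 51888/((-(7 + 4*I))) = 51888/(-7 - 4*I) = 51888*((-7 + 4*I)/65) = 51888*(-7 + 4*I)/65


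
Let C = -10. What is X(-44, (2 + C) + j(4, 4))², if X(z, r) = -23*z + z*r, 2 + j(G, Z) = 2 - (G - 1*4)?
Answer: 1860496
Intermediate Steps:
j(G, Z) = 4 - G (j(G, Z) = -2 + (2 - (G - 1*4)) = -2 + (2 - (G - 4)) = -2 + (2 - (-4 + G)) = -2 + (2 + (4 - G)) = -2 + (6 - G) = 4 - G)
X(z, r) = -23*z + r*z
X(-44, (2 + C) + j(4, 4))² = (-44*(-23 + ((2 - 10) + (4 - 1*4))))² = (-44*(-23 + (-8 + (4 - 4))))² = (-44*(-23 + (-8 + 0)))² = (-44*(-23 - 8))² = (-44*(-31))² = 1364² = 1860496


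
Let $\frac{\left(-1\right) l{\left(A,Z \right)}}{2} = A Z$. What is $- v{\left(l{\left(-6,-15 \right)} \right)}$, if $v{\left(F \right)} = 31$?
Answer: $-31$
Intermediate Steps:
$l{\left(A,Z \right)} = - 2 A Z$
$- v{\left(l{\left(-6,-15 \right)} \right)} = \left(-1\right) 31 = -31$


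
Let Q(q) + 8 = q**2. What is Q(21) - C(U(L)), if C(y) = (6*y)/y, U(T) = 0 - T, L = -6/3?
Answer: 427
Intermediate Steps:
L = -2 (L = -6*1/3 = -2)
U(T) = -T
C(y) = 6
Q(q) = -8 + q**2
Q(21) - C(U(L)) = (-8 + 21**2) - 1*6 = (-8 + 441) - 6 = 433 - 6 = 427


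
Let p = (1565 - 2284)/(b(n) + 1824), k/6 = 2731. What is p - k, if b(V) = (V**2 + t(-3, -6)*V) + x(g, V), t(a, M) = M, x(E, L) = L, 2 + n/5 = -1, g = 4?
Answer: -34804583/2124 ≈ -16386.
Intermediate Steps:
n = -15 (n = -10 + 5*(-1) = -10 - 5 = -15)
b(V) = V**2 - 5*V (b(V) = (V**2 - 6*V) + V = V**2 - 5*V)
k = 16386 (k = 6*2731 = 16386)
p = -719/2124 (p = (1565 - 2284)/(-15*(-5 - 15) + 1824) = -719/(-15*(-20) + 1824) = -719/(300 + 1824) = -719/2124 ≈ -0.33851)
p - k = -719/2124 - 1*16386 = -719/2124 - 16386 = -34804583/2124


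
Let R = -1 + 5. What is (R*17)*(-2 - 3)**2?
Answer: 1700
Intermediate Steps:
R = 4
(R*17)*(-2 - 3)**2 = (4*17)*(-2 - 3)**2 = 68*(-5)**2 = 68*25 = 1700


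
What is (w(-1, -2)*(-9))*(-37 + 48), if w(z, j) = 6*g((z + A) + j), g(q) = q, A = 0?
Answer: 1782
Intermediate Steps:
w(z, j) = 6*j + 6*z (w(z, j) = 6*((z + 0) + j) = 6*(z + j) = 6*(j + z) = 6*j + 6*z)
(w(-1, -2)*(-9))*(-37 + 48) = ((6*(-2) + 6*(-1))*(-9))*(-37 + 48) = ((-12 - 6)*(-9))*11 = -18*(-9)*11 = 162*11 = 1782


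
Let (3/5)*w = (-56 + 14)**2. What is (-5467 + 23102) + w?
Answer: 20575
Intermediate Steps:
w = 2940 (w = 5*(-56 + 14)**2/3 = (5/3)*(-42)**2 = (5/3)*1764 = 2940)
(-5467 + 23102) + w = (-5467 + 23102) + 2940 = 17635 + 2940 = 20575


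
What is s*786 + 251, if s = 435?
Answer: 342161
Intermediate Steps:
s*786 + 251 = 435*786 + 251 = 341910 + 251 = 342161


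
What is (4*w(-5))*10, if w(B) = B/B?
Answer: 40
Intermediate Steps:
w(B) = 1
(4*w(-5))*10 = (4*1)*10 = 4*10 = 40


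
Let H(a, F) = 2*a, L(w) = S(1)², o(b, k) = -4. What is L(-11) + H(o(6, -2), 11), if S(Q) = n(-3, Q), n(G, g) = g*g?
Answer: -7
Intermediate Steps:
n(G, g) = g²
S(Q) = Q²
L(w) = 1 (L(w) = (1²)² = 1² = 1)
L(-11) + H(o(6, -2), 11) = 1 + 2*(-4) = 1 - 8 = -7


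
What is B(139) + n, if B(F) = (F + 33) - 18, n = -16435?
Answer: -16281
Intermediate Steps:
B(F) = 15 + F (B(F) = (33 + F) - 18 = 15 + F)
B(139) + n = (15 + 139) - 16435 = 154 - 16435 = -16281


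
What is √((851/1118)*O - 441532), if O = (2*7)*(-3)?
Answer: I*√137980350781/559 ≈ 664.5*I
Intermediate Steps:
O = -42 (O = 14*(-3) = -42)
√((851/1118)*O - 441532) = √((851/1118)*(-42) - 441532) = √(-17871/559 - 441532) = √(-246834259/559) = I*√137980350781/559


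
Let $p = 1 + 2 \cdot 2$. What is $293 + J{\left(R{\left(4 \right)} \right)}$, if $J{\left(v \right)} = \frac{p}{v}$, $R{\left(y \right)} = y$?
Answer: $\frac{1177}{4} \approx 294.25$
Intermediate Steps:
$p = 5$ ($p = 1 + 4 = 5$)
$J{\left(v \right)} = \frac{5}{v}$
$293 + J{\left(R{\left(4 \right)} \right)} = 293 + \frac{5}{4} = \frac{1177}{4}$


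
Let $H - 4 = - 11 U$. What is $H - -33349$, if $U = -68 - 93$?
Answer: $35124$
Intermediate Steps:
$U = -161$
$H = 1775$ ($H = 4 - -1771 = 4 + 1771 = 1775$)
$H - -33349 = 1775 - -33349 = 1775 + 33349 = 35124$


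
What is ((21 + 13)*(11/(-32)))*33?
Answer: -6171/16 ≈ -385.69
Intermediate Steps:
((21 + 13)*(11/(-32)))*33 = (34*(11*(-1/32)))*33 = (34*(-11/32))*33 = -187/16*33 = -6171/16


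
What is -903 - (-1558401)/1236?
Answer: 147431/412 ≈ 357.84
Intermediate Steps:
-903 - (-1558401)/1236 = -903 - 1289*(-403/412) = -903 + 519467/412 = 147431/412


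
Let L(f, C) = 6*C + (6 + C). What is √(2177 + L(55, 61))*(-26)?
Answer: -78*√290 ≈ -1328.3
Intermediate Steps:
L(f, C) = 6 + 7*C
√(2177 + L(55, 61))*(-26) = √(2177 + (6 + 7*61))*(-26) = √(2177 + (6 + 427))*(-26) = √(2177 + 433)*(-26) = √2610*(-26) = (3*√290)*(-26) = -78*√290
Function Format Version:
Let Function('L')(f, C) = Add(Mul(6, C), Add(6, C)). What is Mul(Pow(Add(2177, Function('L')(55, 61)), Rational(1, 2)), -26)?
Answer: Mul(-78, Pow(290, Rational(1, 2))) ≈ -1328.3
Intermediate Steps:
Function('L')(f, C) = Add(6, Mul(7, C))
Mul(Pow(Add(2177, Function('L')(55, 61)), Rational(1, 2)), -26) = Mul(Pow(Add(2177, Add(6, Mul(7, 61))), Rational(1, 2)), -26) = Mul(Pow(Add(2177, Add(6, 427)), Rational(1, 2)), -26) = Mul(Pow(Add(2177, 433), Rational(1, 2)), -26) = Mul(Pow(2610, Rational(1, 2)), -26) = Mul(Mul(3, Pow(290, Rational(1, 2))), -26) = Mul(-78, Pow(290, Rational(1, 2)))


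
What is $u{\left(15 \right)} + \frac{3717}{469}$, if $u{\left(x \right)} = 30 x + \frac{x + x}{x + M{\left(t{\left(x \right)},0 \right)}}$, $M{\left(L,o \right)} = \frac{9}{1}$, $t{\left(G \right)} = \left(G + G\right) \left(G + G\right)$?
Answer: $\frac{123059}{268} \approx 459.18$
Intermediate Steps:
$t{\left(G \right)} = 4 G^{2}$ ($t{\left(G \right)} = 2 G 2 G = 4 G^{2}$)
$M{\left(L,o \right)} = 9$ ($M{\left(L,o \right)} = 9 \cdot 1 = 9$)
$u{\left(x \right)} = 30 x + \frac{2 x}{9 + x}$ ($u{\left(x \right)} = 30 x + \frac{x + x}{x + 9} = 30 x + \frac{2 x}{9 + x}$)
$u{\left(15 \right)} + \frac{3717}{469} = 2 \cdot 15 \frac{1}{9 + 15} \left(136 + 15 \cdot 15\right) + \frac{3717}{469} = 2 \cdot 15 \cdot \frac{1}{24} \left(136 + 225\right) + 3717 \cdot \frac{1}{469} = 2 \cdot 15 \cdot \frac{1}{24} \cdot 361 + \frac{531}{67} = \frac{1805}{4} + \frac{531}{67} = \frac{123059}{268}$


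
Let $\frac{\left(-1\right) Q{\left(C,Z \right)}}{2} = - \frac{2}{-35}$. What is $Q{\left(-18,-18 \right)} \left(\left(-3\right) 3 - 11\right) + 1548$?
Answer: $\frac{10852}{7} \approx 1550.3$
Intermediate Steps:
$Q{\left(C,Z \right)} = - \frac{4}{35}$ ($Q{\left(C,Z \right)} = - 2 \left(- \frac{2}{-35}\right) = - 2 \left(\left(-2\right) \left(- \frac{1}{35}\right)\right) = \left(-2\right) \frac{2}{35} = - \frac{4}{35}$)
$Q{\left(-18,-18 \right)} \left(\left(-3\right) 3 - 11\right) + 1548 = - \frac{4 \left(\left(-3\right) 3 - 11\right)}{35} + 1548 = - \frac{4 \left(-9 - 11\right)}{35} + 1548 = \left(- \frac{4}{35}\right) \left(-20\right) + 1548 = \frac{16}{7} + 1548 = \frac{10852}{7}$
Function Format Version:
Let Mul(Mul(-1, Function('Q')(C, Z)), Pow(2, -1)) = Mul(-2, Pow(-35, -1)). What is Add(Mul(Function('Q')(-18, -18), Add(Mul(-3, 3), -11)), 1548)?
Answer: Rational(10852, 7) ≈ 1550.3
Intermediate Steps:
Function('Q')(C, Z) = Rational(-4, 35) (Function('Q')(C, Z) = Mul(-2, Mul(-2, Pow(-35, -1))) = Mul(-2, Mul(-2, Rational(-1, 35))) = Mul(-2, Rational(2, 35)) = Rational(-4, 35))
Add(Mul(Function('Q')(-18, -18), Add(Mul(-3, 3), -11)), 1548) = Add(Mul(Rational(-4, 35), Add(Mul(-3, 3), -11)), 1548) = Add(Mul(Rational(-4, 35), Add(-9, -11)), 1548) = Add(Mul(Rational(-4, 35), -20), 1548) = Add(Rational(16, 7), 1548) = Rational(10852, 7)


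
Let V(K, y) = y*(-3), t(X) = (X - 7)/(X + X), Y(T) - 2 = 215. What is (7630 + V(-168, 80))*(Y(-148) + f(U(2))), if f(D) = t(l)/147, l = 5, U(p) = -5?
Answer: 235732132/147 ≈ 1.6036e+6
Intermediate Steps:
Y(T) = 217 (Y(T) = 2 + 215 = 217)
t(X) = (-7 + X)/(2*X) (t(X) = (-7 + X)/((2*X)) = (-7 + X)*(1/(2*X)) = (-7 + X)/(2*X))
V(K, y) = -3*y
f(D) = -1/735 (f(D) = ((½)*(-7 + 5)/5)/147 = ((½)*(⅕)*(-2))*(1/147) = -⅕*1/147 = -1/735)
(7630 + V(-168, 80))*(Y(-148) + f(U(2))) = (7630 - 3*80)*(217 - 1/735) = (7630 - 240)*(159494/735) = 7390*(159494/735) = 235732132/147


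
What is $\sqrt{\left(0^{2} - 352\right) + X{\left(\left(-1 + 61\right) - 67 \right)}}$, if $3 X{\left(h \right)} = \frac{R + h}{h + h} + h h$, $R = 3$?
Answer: $\frac{9 i \sqrt{203}}{7} \approx 18.319 i$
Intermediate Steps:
$X{\left(h \right)} = \frac{h^{2}}{3} + \frac{3 + h}{6 h}$ ($X{\left(h \right)} = \frac{\frac{3 + h}{h + h} + h h}{3} = \frac{\frac{3 + h}{2 h} + h^{2}}{3} = \frac{h^{2} + \frac{3 + h}{2 h}}{3} = \frac{h^{2}}{3} + \frac{3 + h}{6 h}$)
$\sqrt{\left(0^{2} - 352\right) + X{\left(\left(-1 + 61\right) - 67 \right)}} = \sqrt{\left(0^{2} - 352\right) + \frac{3 + \left(\left(-1 + 61\right) - 67\right) + 2 \left(\left(-1 + 61\right) - 67\right)^{3}}{6 \left(\left(-1 + 61\right) - 67\right)}} = \sqrt{\left(0 - 352\right) + \frac{3 + \left(60 - 67\right) + 2 \left(60 - 67\right)^{3}}{6 \left(60 - 67\right)}} = \sqrt{-352 + \frac{3 - 7 + 2 \left(-7\right)^{3}}{6 \left(-7\right)}} = \sqrt{-352 + \frac{1}{6} \left(- \frac{1}{7}\right) \left(3 - 7 + 2 \left(-343\right)\right)} = \sqrt{-352 + \frac{1}{6} \left(- \frac{1}{7}\right) \left(3 - 7 - 686\right)} = \sqrt{-352 + \frac{1}{6} \left(- \frac{1}{7}\right) \left(-690\right)} = \sqrt{-352 + \frac{115}{7}} = \sqrt{- \frac{2349}{7}} = \frac{9 i \sqrt{203}}{7}$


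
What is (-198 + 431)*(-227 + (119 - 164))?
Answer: -63376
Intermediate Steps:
(-198 + 431)*(-227 + (119 - 164)) = 233*(-227 - 45) = 233*(-272) = -63376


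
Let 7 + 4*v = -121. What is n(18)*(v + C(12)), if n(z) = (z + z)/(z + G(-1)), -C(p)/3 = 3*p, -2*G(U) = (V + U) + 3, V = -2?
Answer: -280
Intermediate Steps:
G(U) = -½ - U/2 (G(U) = -((-2 + U) + 3)/2 = -(1 + U)/2 = -½ - U/2)
C(p) = -9*p
v = -32 (v = -7/4 + (¼)*(-121) = -7/4 - 121/4 = -32)
n(z) = 2 (n(z) = (z + z)/(z + (-½ - ½*(-1))) = (2*z)/(z + (-½ + ½)) = (2*z)/(z + 0) = (2*z)/z = 2)
n(18)*(v + C(12)) = 2*(-32 - 9*12) = 2*(-32 - 108) = 2*(-140) = -280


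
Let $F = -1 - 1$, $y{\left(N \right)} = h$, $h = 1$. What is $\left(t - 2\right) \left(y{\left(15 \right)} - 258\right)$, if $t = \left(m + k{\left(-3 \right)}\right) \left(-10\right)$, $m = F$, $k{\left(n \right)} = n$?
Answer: $-12336$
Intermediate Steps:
$y{\left(N \right)} = 1$
$F = -2$ ($F = -1 - 1 = -2$)
$m = -2$
$t = 50$ ($t = \left(-2 - 3\right) \left(-10\right) = \left(-5\right) \left(-10\right) = 50$)
$\left(t - 2\right) \left(y{\left(15 \right)} - 258\right) = \left(50 - 2\right) \left(1 - 258\right) = 48 \left(-257\right) = -12336$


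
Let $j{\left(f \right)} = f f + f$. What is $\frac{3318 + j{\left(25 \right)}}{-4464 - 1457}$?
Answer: $- \frac{128}{191} \approx -0.67016$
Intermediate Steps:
$j{\left(f \right)} = f + f^{2}$ ($j{\left(f \right)} = f^{2} + f = f + f^{2}$)
$\frac{3318 + j{\left(25 \right)}}{-4464 - 1457} = \frac{3318 + 25 \left(1 + 25\right)}{-4464 - 1457} = \frac{3318 + 25 \cdot 26}{-5921} = \left(3318 + 650\right) \left(- \frac{1}{5921}\right) = 3968 \left(- \frac{1}{5921}\right) = - \frac{128}{191}$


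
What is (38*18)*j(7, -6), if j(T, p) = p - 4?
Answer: -6840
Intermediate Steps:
j(T, p) = -4 + p
(38*18)*j(7, -6) = (38*18)*(-4 - 6) = 684*(-10) = -6840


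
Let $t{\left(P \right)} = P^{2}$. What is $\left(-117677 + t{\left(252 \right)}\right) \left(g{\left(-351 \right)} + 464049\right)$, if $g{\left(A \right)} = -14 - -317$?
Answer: $-25155340896$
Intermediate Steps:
$g{\left(A \right)} = 303$ ($g{\left(A \right)} = -14 + 317 = 303$)
$\left(-117677 + t{\left(252 \right)}\right) \left(g{\left(-351 \right)} + 464049\right) = \left(-117677 + 252^{2}\right) \left(303 + 464049\right) = \left(-117677 + 63504\right) 464352 = \left(-54173\right) 464352 = -25155340896$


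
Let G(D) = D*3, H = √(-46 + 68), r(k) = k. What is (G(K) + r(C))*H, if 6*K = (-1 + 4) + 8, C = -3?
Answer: 5*√22/2 ≈ 11.726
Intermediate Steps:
H = √22 ≈ 4.6904
K = 11/6 (K = ((-1 + 4) + 8)/6 = (3 + 8)/6 = (⅙)*11 = 11/6 ≈ 1.8333)
G(D) = 3*D
(G(K) + r(C))*H = (3*(11/6) - 3)*√22 = (11/2 - 3)*√22 = 5*√22/2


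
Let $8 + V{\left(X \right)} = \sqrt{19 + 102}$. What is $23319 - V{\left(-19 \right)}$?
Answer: $23316$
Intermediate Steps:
$V{\left(X \right)} = 3$ ($V{\left(X \right)} = -8 + \sqrt{19 + 102} = -8 + \sqrt{121} = -8 + 11 = 3$)
$23319 - V{\left(-19 \right)} = 23319 - 3 = 23316$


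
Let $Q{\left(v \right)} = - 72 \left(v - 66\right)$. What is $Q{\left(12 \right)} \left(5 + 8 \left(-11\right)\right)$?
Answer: $-322704$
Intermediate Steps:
$Q{\left(v \right)} = 4752 - 72 v$ ($Q{\left(v \right)} = - 72 \left(-66 + v\right) = 4752 - 72 v$)
$Q{\left(12 \right)} \left(5 + 8 \left(-11\right)\right) = \left(4752 - 864\right) \left(5 + 8 \left(-11\right)\right) = \left(4752 - 864\right) \left(5 - 88\right) = 3888 \left(-83\right) = -322704$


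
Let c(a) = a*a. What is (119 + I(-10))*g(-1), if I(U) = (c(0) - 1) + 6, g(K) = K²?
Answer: 124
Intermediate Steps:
c(a) = a²
I(U) = 5 (I(U) = (0² - 1) + 6 = (0 - 1) + 6 = -1 + 6 = 5)
(119 + I(-10))*g(-1) = (119 + 5)*(-1)² = 124*1 = 124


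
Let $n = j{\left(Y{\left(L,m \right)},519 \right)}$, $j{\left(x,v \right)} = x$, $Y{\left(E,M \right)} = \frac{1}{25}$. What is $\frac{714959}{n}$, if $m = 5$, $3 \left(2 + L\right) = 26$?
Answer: $17873975$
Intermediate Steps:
$L = \frac{20}{3}$ ($L = -2 + \frac{1}{3} \cdot 26 = -2 + \frac{26}{3} = \frac{20}{3} \approx 6.6667$)
$Y{\left(E,M \right)} = \frac{1}{25}$
$n = \frac{1}{25} \approx 0.04$
$\frac{714959}{n} = 714959 \frac{1}{\frac{1}{25}} = 714959 \cdot 25 = 17873975$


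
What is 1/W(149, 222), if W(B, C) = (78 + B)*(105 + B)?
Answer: 1/57658 ≈ 1.7344e-5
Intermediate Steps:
1/W(149, 222) = 1/(8190 + 149**2 + 183*149) = 1/(8190 + 22201 + 27267) = 1/57658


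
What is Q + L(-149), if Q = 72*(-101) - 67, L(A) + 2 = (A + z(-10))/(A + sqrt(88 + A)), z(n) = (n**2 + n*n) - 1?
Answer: -81716396/11131 - 25*I*sqrt(61)/11131 ≈ -7341.3 - 0.017542*I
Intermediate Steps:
z(n) = -1 + 2*n**2 (z(n) = (n**2 + n**2) - 1 = 2*n**2 - 1 = -1 + 2*n**2)
L(A) = -2 + (199 + A)/(A + sqrt(88 + A)) (L(A) = -2 + (A + (-1 + 2*(-10)**2))/(A + sqrt(88 + A)) = -2 + (A + (-1 + 2*100))/(A + sqrt(88 + A)) = -2 + (A + (-1 + 200))/(A + sqrt(88 + A)) = -2 + (A + 199)/(A + sqrt(88 + A)) = -2 + (199 + A)/(A + sqrt(88 + A)))
Q = -7339 (Q = -7272 - 67 = -7339)
Q + L(-149) = -7339 + (199 - 1*(-149) - 2*sqrt(88 - 149))/(-149 + sqrt(88 - 149)) = -7339 + (199 + 149 - 2*I*sqrt(61))/(-149 + sqrt(-61)) = -7339 + (199 + 149 - 2*I*sqrt(61))/(-149 + I*sqrt(61)) = -7339 + (348 - 2*I*sqrt(61))/(-149 + I*sqrt(61))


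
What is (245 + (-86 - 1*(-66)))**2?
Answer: 50625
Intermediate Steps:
(245 + (-86 - 1*(-66)))**2 = (245 + (-86 + 66))**2 = (245 - 20)**2 = 225**2 = 50625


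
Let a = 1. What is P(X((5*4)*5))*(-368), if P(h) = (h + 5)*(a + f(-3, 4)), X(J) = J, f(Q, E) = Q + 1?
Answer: 38640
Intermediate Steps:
f(Q, E) = 1 + Q
P(h) = -5 - h (P(h) = (h + 5)*(1 + (1 - 3)) = (5 + h)*(1 - 2) = (5 + h)*(-1) = -5 - h)
P(X((5*4)*5))*(-368) = (-5 - 5*4*5)*(-368) = (-5 - 20*5)*(-368) = (-5 - 1*100)*(-368) = (-5 - 100)*(-368) = -105*(-368) = 38640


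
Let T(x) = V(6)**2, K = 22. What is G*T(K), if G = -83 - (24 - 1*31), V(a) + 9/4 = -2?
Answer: -5491/4 ≈ -1372.8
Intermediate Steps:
V(a) = -17/4 (V(a) = -9/4 - 2 = -17/4)
T(x) = 289/16 (T(x) = (-17/4)**2 = 289/16)
G = -76 (G = -83 - (24 - 31) = -83 - 1*(-7) = -83 + 7 = -76)
G*T(K) = -76*289/16 = -5491/4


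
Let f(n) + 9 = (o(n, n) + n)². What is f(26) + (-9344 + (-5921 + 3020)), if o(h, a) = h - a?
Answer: -11578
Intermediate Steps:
f(n) = -9 + n² (f(n) = -9 + ((n - n) + n)² = -9 + (0 + n)² = -9 + n²)
f(26) + (-9344 + (-5921 + 3020)) = (-9 + 26²) + (-9344 + (-5921 + 3020)) = (-9 + 676) + (-9344 - 2901) = 667 - 12245 = -11578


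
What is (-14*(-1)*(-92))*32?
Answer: -41216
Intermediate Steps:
(-14*(-1)*(-92))*32 = (14*(-92))*32 = -1288*32 = -41216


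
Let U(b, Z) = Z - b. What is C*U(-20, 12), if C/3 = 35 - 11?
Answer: 2304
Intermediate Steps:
C = 72 (C = 3*(35 - 11) = 3*24 = 72)
C*U(-20, 12) = 72*(12 - 1*(-20)) = 72*(12 + 20) = 72*32 = 2304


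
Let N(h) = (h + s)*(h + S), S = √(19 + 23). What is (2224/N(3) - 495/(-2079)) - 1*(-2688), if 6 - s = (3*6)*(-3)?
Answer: 1860725/693 + 2224*√42/2079 ≈ 2692.0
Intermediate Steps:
S = √42 ≈ 6.4807
s = 60 (s = 6 - 3*6*(-3) = 6 - 18*(-3) = 6 - 1*(-54) = 6 + 54 = 60)
N(h) = (60 + h)*(h + √42) (N(h) = (h + 60)*(h + √42) = (60 + h)*(h + √42))
(2224/N(3) - 495/(-2079)) - 1*(-2688) = (2224/(3² + 60*3 + 60*√42 + 3*√42) - 495/(-2079)) - 1*(-2688) = (2224/(9 + 180 + 60*√42 + 3*√42) - 495*(-1/2079)) + 2688 = (2224/(189 + 63*√42) + 5/21) + 2688 = (5/21 + 2224/(189 + 63*√42)) + 2688 = 56453/21 + 2224/(189 + 63*√42)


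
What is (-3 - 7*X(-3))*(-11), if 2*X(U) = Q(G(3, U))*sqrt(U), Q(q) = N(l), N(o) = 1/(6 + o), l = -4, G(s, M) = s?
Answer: 33 + 77*I*sqrt(3)/4 ≈ 33.0 + 33.342*I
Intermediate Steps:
Q(q) = 1/2 (Q(q) = 1/(6 - 4) = 1/2)
X(U) = sqrt(U)/4 (X(U) = (sqrt(U)/2)/2 = sqrt(U)/4)
(-3 - 7*X(-3))*(-11) = (-3 - 7*sqrt(-3)/4)*(-11) = (-3 - 7*I*sqrt(3)/4)*(-11) = 33 + 77*I*sqrt(3)/4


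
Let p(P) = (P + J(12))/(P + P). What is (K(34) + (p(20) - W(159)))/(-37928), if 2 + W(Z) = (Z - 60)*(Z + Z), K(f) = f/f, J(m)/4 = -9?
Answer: 157397/189640 ≈ 0.82998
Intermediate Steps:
J(m) = -36 (J(m) = 4*(-9) = -36)
K(f) = 1
p(P) = (-36 + P)/(2*P) (p(P) = (P - 36)/(P + P) = (-36 + P)/((2*P)) = (-36 + P)*(1/(2*P)) = (-36 + P)/(2*P))
W(Z) = -2 + 2*Z*(-60 + Z) (W(Z) = -2 + (Z - 60)*(Z + Z) = -2 + (-60 + Z)*(2*Z) = -2 + 2*Z*(-60 + Z))
(K(34) + (p(20) - W(159)))/(-37928) = (1 + ((½)*(-36 + 20)/20 - (-2 - 120*159 + 2*159²)))/(-37928) = (1 + ((½)*(1/20)*(-16) - (-2 - 19080 + 2*25281)))*(-1/37928) = (1 + (-⅖ - (-2 - 19080 + 50562)))*(-1/37928) = (1 + (-⅖ - 1*31480))*(-1/37928) = (1 + (-⅖ - 31480))*(-1/37928) = (1 - 157402/5)*(-1/37928) = -157397/5*(-1/37928) = 157397/189640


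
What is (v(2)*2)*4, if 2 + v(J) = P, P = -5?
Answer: -56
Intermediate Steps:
v(J) = -7 (v(J) = -2 - 5 = -7)
(v(2)*2)*4 = -7*2*4 = -14*4 = -56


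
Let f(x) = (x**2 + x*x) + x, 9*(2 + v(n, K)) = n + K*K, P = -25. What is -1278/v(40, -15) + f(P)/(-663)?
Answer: -609877/12597 ≈ -48.414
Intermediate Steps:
v(n, K) = -2 + n/9 + K**2/9 (v(n, K) = -2 + (n + K*K)/9 = -2 + (n + K**2)/9 = -2 + (n/9 + K**2/9) = -2 + n/9 + K**2/9)
f(x) = x + 2*x**2 (f(x) = (x**2 + x**2) + x = 2*x**2 + x = x + 2*x**2)
-1278/v(40, -15) + f(P)/(-663) = -1278/(-2 + (1/9)*40 + (1/9)*(-15)**2) - 25*(1 + 2*(-25))/(-663) = -1278/(-2 + 40/9 + (1/9)*225) - 25*(1 - 50)*(-1/663) = -1278/(-2 + 40/9 + 25) - 25*(-49)*(-1/663) = -1278/247/9 + 1225*(-1/663) = -1278*9/247 - 1225/663 = -11502/247 - 1225/663 = -609877/12597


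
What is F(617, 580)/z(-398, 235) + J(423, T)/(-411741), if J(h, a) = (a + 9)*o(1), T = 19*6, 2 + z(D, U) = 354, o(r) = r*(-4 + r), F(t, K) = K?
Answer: 54853/33272 ≈ 1.6486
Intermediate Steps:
z(D, U) = 352 (z(D, U) = -2 + 354 = 352)
T = 114
J(h, a) = -27 - 3*a (J(h, a) = (a + 9)*(1*(-4 + 1)) = (9 + a)*(1*(-3)) = (9 + a)*(-3) = -27 - 3*a)
F(617, 580)/z(-398, 235) + J(423, T)/(-411741) = 580/352 + (-27 - 3*114)/(-411741) = 580*(1/352) + (-27 - 342)*(-1/411741) = 145/88 - 369*(-1/411741) = 145/88 + 41/45749 = 54853/33272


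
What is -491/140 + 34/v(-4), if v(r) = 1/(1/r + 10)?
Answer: 45919/140 ≈ 327.99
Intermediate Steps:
v(r) = 1/(10 + 1/r)
-491/140 + 34/v(-4) = -491/140 + 34/((-4/(1 + 10*(-4)))) = -491*1/140 + 34/((-4/(1 - 40))) = -491/140 + 34/((-4/(-39))) = -491/140 + 34/((-4*(-1/39))) = -491/140 + 34/(4/39) = -491/140 + 34*(39/4) = -491/140 + 663/2 = 45919/140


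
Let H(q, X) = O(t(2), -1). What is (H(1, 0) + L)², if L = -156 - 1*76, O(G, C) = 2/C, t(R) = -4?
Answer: 54756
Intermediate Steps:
H(q, X) = -2 (H(q, X) = 2/(-1) = 2*(-1) = -2)
L = -232 (L = -156 - 76 = -232)
(H(1, 0) + L)² = (-2 - 232)² = (-234)² = 54756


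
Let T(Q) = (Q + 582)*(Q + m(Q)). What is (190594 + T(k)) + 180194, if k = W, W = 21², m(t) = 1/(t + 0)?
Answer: 120824198/147 ≈ 8.2193e+5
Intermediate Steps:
m(t) = 1/t
W = 441
k = 441
T(Q) = (582 + Q)*(Q + 1/Q) (T(Q) = (Q + 582)*(Q + 1/Q) = (582 + Q)*(Q + 1/Q))
(190594 + T(k)) + 180194 = (190594 + (1 + 441² + 582*441 + 582/441)) + 180194 = (190594 + (1 + 194481 + 256662 + 582*(1/441))) + 180194 = (190594 + (1 + 194481 + 256662 + 194/147)) + 180194 = (190594 + 66318362/147) + 180194 = 94335680/147 + 180194 = 120824198/147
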